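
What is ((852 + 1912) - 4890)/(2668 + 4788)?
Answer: -1063/3728 ≈ -0.28514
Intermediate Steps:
((852 + 1912) - 4890)/(2668 + 4788) = (2764 - 4890)/7456 = -2126*1/7456 = -1063/3728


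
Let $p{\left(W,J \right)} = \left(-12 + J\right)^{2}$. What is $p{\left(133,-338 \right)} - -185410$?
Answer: $307910$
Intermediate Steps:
$p{\left(133,-338 \right)} - -185410 = \left(-12 - 338\right)^{2} - -185410 = \left(-350\right)^{2} + 185410 = 122500 + 185410 = 307910$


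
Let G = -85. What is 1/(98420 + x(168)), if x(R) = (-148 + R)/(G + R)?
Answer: 83/8168880 ≈ 1.0161e-5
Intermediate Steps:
x(R) = (-148 + R)/(-85 + R)
1/(98420 + x(168)) = 1/(98420 + (-148 + 168)/(-85 + 168)) = 1/(98420 + 20/83) = 1/(8168880/83) = 83/8168880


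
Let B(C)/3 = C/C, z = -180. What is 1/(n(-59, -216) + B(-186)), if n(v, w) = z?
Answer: -1/177 ≈ -0.0056497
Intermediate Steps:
n(v, w) = -180
B(C) = 3 (B(C) = 3*(C/C) = 3*1 = 3)
1/(n(-59, -216) + B(-186)) = 1/(-180 + 3) = 1/(-177) = -1/177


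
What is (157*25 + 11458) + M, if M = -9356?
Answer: 6027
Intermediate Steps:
(157*25 + 11458) + M = (157*25 + 11458) - 9356 = (3925 + 11458) - 9356 = 15383 - 9356 = 6027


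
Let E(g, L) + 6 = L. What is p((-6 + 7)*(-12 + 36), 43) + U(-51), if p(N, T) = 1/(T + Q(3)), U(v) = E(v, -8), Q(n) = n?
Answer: -643/46 ≈ -13.978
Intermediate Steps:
E(g, L) = -6 + L
U(v) = -14 (U(v) = -6 - 8 = -14)
p(N, T) = 1/(3 + T) (p(N, T) = 1/(T + 3) = 1/(3 + T))
p((-6 + 7)*(-12 + 36), 43) + U(-51) = 1/(3 + 43) - 14 = 1/46 - 14 = -643/46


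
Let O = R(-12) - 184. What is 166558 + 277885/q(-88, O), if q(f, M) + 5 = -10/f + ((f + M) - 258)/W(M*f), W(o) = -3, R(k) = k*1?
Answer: 3901326094/23203 ≈ 1.6814e+5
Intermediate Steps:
R(k) = k
O = -196 (O = -12 - 184 = -196)
q(f, M) = 81 - 10/f - M/3 - f/3 (q(f, M) = -5 + (-10/f + ((f + M) - 258)/(-3)) = -5 + (-10/f + ((M + f) - 258)*(-⅓)) = -5 + (-10/f + (-258 + M + f)*(-⅓)) = -5 + (-10/f + (86 - M/3 - f/3)) = -5 + (86 - 10/f - M/3 - f/3) = 81 - 10/f - M/3 - f/3)
166558 + 277885/q(-88, O) = 166558 + 277885/(((⅓)*(-30 - 88*(243 - 1*(-196) - 1*(-88)))/(-88))) = 166558 + 277885/(((⅓)*(-1/88)*(-30 - 88*(243 + 196 + 88)))) = 166558 + 277885/(((⅓)*(-1/88)*(-30 - 88*527))) = 166558 + 277885/(((⅓)*(-1/88)*(-30 - 46376))) = 166558 + 277885/(((⅓)*(-1/88)*(-46406))) = 166558 + 277885/(23203/132) = 166558 + 277885*(132/23203) = 166558 + 36680820/23203 = 3901326094/23203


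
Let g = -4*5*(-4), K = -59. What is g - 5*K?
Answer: 375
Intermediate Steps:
g = 80 (g = -20*(-4) = 80)
g - 5*K = 80 - 5*(-59) = 80 + 295 = 375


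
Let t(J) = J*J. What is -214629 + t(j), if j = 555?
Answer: 93396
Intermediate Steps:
t(J) = J²
-214629 + t(j) = -214629 + 555² = -214629 + 308025 = 93396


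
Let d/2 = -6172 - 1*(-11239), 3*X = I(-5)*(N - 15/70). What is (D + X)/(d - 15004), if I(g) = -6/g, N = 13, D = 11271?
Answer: -197332/85225 ≈ -2.3154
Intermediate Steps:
X = 179/35 (X = ((-6/(-5))*(13 - 15/70))/3 = ((-6*(-⅕))*(13 - 15*1/70))/3 = (6*(13 - 3/14)/5)/3 = ((6/5)*(179/14))/3 = (⅓)*(537/35) = 179/35 ≈ 5.1143)
d = 10134 (d = 2*(-6172 - 1*(-11239)) = 2*(-6172 + 11239) = 2*5067 = 10134)
(D + X)/(d - 15004) = (11271 + 179/35)/(10134 - 15004) = (394664/35)/(-4870) = (394664/35)*(-1/4870) = -197332/85225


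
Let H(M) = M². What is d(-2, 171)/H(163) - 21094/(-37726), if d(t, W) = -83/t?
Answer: 562012115/1002342094 ≈ 0.56070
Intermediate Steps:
d(-2, 171)/H(163) - 21094/(-37726) = (-83/(-2))/(163²) - 21094/(-37726) = -83*(-½)/26569 - 21094*(-1/37726) = (83/2)*(1/26569) + 10547/18863 = 83/53138 + 10547/18863 = 562012115/1002342094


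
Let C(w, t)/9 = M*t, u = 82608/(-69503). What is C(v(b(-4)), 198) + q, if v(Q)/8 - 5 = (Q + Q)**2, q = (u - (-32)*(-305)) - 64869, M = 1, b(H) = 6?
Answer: -5063167649/69503 ≈ -72848.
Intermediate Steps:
u = -82608/69503 (u = 82608*(-1/69503) = -82608/69503 ≈ -1.1886)
q = -5187021995/69503 (q = (-82608/69503 - (-32)*(-305)) - 64869 = (-82608/69503 - 1*9760) - 64869 = (-82608/69503 - 9760) - 64869 = -678431888/69503 - 64869 = -5187021995/69503 ≈ -74630.)
v(Q) = 40 + 32*Q**2 (v(Q) = 40 + 8*(Q + Q)**2 = 40 + 8*(2*Q)**2 = 40 + 8*(4*Q**2) = 40 + 32*Q**2)
C(w, t) = 9*t (C(w, t) = 9*(1*t) = 9*t)
C(v(b(-4)), 198) + q = 9*198 - 5187021995/69503 = 1782 - 5187021995/69503 = -5063167649/69503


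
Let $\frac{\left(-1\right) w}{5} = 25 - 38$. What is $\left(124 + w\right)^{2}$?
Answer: $35721$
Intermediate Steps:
$w = 65$ ($w = - 5 \left(25 - 38\right) = \left(-5\right) \left(-13\right) = 65$)
$\left(124 + w\right)^{2} = \left(124 + 65\right)^{2} = 189^{2} = 35721$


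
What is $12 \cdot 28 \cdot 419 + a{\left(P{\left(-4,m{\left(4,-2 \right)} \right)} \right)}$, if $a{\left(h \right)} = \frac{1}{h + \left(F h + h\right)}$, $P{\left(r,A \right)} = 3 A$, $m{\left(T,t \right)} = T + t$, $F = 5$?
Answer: $\frac{5912929}{42} \approx 1.4078 \cdot 10^{5}$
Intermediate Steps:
$a{\left(h \right)} = \frac{1}{7 h}$ ($a{\left(h \right)} = \frac{1}{h + \left(5 h + h\right)} = \frac{1}{h + 6 h} = \frac{1}{7 h}$)
$12 \cdot 28 \cdot 419 + a{\left(P{\left(-4,m{\left(4,-2 \right)} \right)} \right)} = 12 \cdot 28 \cdot 419 + \frac{1}{7 \cdot 3 \left(4 - 2\right)} = 336 \cdot 419 + \frac{1}{7 \cdot 3 \cdot 2} = 140784 + \frac{1}{7 \cdot 6} = 140784 + \frac{1}{7} \cdot \frac{1}{6} = 140784 + \frac{1}{42} = \frac{5912929}{42}$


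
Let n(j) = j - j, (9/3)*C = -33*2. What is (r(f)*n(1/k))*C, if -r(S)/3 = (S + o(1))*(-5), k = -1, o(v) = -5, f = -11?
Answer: 0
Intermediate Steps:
C = -22 (C = (-33*2)/3 = (1/3)*(-66) = -22)
r(S) = -75 + 15*S (r(S) = -3*(S - 5)*(-5) = -3*(-5 + S)*(-5) = -3*(25 - 5*S) = -75 + 15*S)
n(j) = 0
(r(f)*n(1/k))*C = ((-75 + 15*(-11))*0)*(-22) = ((-75 - 165)*0)*(-22) = -240*0*(-22) = 0*(-22) = 0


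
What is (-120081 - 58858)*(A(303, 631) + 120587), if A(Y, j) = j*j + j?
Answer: -92937158881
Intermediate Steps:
A(Y, j) = j + j² (A(Y, j) = j² + j = j + j²)
(-120081 - 58858)*(A(303, 631) + 120587) = (-120081 - 58858)*(631*(1 + 631) + 120587) = -178939*(631*632 + 120587) = -178939*(398792 + 120587) = -178939*519379 = -92937158881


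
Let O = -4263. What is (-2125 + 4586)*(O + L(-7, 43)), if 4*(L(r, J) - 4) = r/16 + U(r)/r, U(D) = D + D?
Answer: -670748011/64 ≈ -1.0480e+7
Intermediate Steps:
U(D) = 2*D
L(r, J) = 9/2 + r/64 (L(r, J) = 4 + (r/16 + (2*r)/r)/4 = 4 + (r*(1/16) + 2)/4 = 4 + (r/16 + 2)/4 = 4 + (2 + r/16)/4 = 4 + (½ + r/64) = 9/2 + r/64)
(-2125 + 4586)*(O + L(-7, 43)) = (-2125 + 4586)*(-4263 + (9/2 + (1/64)*(-7))) = 2461*(-4263 + (9/2 - 7/64)) = 2461*(-4263 + 281/64) = 2461*(-272551/64) = -670748011/64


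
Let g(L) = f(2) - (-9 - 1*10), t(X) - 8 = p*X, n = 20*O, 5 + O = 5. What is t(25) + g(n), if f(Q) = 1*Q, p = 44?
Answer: 1129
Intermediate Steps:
O = 0 (O = -5 + 5 = 0)
n = 0 (n = 20*0 = 0)
f(Q) = Q
t(X) = 8 + 44*X
g(L) = 21 (g(L) = 2 - (-9 - 1*10) = 2 - (-9 - 10) = 2 - 1*(-19) = 2 + 19 = 21)
t(25) + g(n) = (8 + 44*25) + 21 = (8 + 1100) + 21 = 1108 + 21 = 1129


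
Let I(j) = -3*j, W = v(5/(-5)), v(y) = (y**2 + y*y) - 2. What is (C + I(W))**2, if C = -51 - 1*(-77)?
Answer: 676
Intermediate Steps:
v(y) = -2 + 2*y**2 (v(y) = (y**2 + y**2) - 2 = 2*y**2 - 2 = -2 + 2*y**2)
W = 0 (W = -2 + 2*(5/(-5))**2 = -2 + 2*(5*(-1/5))**2 = -2 + 2*(-1)**2 = -2 + 2*1 = -2 + 2 = 0)
C = 26 (C = -51 + 77 = 26)
(C + I(W))**2 = (26 - 3*0)**2 = (26 + 0)**2 = 26**2 = 676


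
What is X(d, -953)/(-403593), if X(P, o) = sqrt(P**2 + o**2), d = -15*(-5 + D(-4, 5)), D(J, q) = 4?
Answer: -sqrt(908434)/403593 ≈ -0.0023616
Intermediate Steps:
d = 15 (d = -15*(-5 + 4) = -15*(-1) = 15)
X(d, -953)/(-403593) = sqrt(15**2 + (-953)**2)/(-403593) = sqrt(225 + 908209)*(-1/403593) = sqrt(908434)*(-1/403593) = -sqrt(908434)/403593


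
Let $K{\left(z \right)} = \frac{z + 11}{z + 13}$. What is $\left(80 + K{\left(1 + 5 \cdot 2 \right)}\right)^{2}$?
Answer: $\frac{942841}{144} \approx 6547.5$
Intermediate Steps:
$K{\left(z \right)} = \frac{11 + z}{13 + z}$
$\left(80 + K{\left(1 + 5 \cdot 2 \right)}\right)^{2} = \left(80 + \frac{11 + \left(1 + 5 \cdot 2\right)}{13 + \left(1 + 5 \cdot 2\right)}\right)^{2} = \left(80 + \frac{11 + \left(1 + 10\right)}{13 + \left(1 + 10\right)}\right)^{2} = \left(80 + \frac{11 + 11}{13 + 11}\right)^{2} = \left(80 + \frac{1}{24} \cdot 22\right)^{2} = \left(80 + \frac{11}{12}\right)^{2} = \left(\frac{971}{12}\right)^{2} = \frac{942841}{144}$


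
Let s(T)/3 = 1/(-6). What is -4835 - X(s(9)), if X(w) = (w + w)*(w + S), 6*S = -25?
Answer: -14519/3 ≈ -4839.7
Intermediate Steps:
S = -25/6 (S = (⅙)*(-25) = -25/6 ≈ -4.1667)
s(T) = -½ (s(T) = 3/(-6) = 3*(-⅙) = -½)
X(w) = 2*w*(-25/6 + w) (X(w) = (w + w)*(w - 25/6) = (2*w)*(-25/6 + w) = 2*w*(-25/6 + w))
-4835 - X(s(9)) = -4835 - (-1)*(-25 + 6*(-½))/(3*2) = -4835 - (-1)*(-25 - 3)/(3*2) = -4835 - (-1)*(-28)/(3*2) = -4835 - 1*14/3 = -4835 - 14/3 = -14519/3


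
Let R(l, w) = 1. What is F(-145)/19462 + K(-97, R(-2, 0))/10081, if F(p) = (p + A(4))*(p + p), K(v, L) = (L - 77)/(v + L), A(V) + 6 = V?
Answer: 5157221249/2354357064 ≈ 2.1905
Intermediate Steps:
A(V) = -6 + V
K(v, L) = (-77 + L)/(L + v)
F(p) = 2*p*(-2 + p) (F(p) = (p + (-6 + 4))*(p + p) = (p - 2)*(2*p) = (-2 + p)*(2*p) = 2*p*(-2 + p))
F(-145)/19462 + K(-97, R(-2, 0))/10081 = (2*(-145)*(-2 - 145))/19462 + ((-77 + 1)/(1 - 97))/10081 = (2*(-145)*(-147))*(1/19462) + (-76/(-96))*(1/10081) = 42630*(1/19462) - 1/96*(-76)*(1/10081) = 21315/9731 + (19/24)*(1/10081) = 21315/9731 + 19/241944 = 5157221249/2354357064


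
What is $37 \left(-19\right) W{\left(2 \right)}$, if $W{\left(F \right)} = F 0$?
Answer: $0$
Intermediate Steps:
$W{\left(F \right)} = 0$
$37 \left(-19\right) W{\left(2 \right)} = 37 \left(-19\right) 0 = \left(-703\right) 0 = 0$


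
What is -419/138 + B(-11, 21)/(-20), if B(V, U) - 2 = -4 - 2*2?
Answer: -944/345 ≈ -2.7362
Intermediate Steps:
B(V, U) = -6 (B(V, U) = 2 + (-4 - 2*2) = 2 + (-4 - 4) = 2 - 8 = -6)
-419/138 + B(-11, 21)/(-20) = -419/138 - 6/(-20) = -419*1/138 - 6*(-1/20) = -419/138 + 3/10 = -944/345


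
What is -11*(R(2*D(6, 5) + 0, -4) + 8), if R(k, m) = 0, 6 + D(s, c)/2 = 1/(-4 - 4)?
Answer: -88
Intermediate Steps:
D(s, c) = -49/4 (D(s, c) = -12 + 2/(-4 - 4) = -12 + 2/(-8) = -12 + 2*(-⅛) = -12 - ¼ = -49/4)
-11*(R(2*D(6, 5) + 0, -4) + 8) = -11*(0 + 8) = -11*8 = -88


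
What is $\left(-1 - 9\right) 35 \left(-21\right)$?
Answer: $7350$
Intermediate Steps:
$\left(-1 - 9\right) 35 \left(-21\right) = \left(-10\right) 35 \left(-21\right) = \left(-350\right) \left(-21\right) = 7350$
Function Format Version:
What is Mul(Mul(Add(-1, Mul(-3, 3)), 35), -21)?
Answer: 7350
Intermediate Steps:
Mul(Mul(Add(-1, Mul(-3, 3)), 35), -21) = Mul(Mul(Add(-1, -9), 35), -21) = Mul(Mul(-10, 35), -21) = Mul(-350, -21) = 7350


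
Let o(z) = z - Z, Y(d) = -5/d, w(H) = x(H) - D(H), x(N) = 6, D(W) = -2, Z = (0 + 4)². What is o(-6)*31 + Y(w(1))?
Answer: -5461/8 ≈ -682.63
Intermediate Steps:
Z = 16 (Z = 4² = 16)
w(H) = 8 (w(H) = 6 - 1*(-2) = 6 + 2 = 8)
o(z) = -16 + z (o(z) = z - 1*16 = z - 16 = -16 + z)
o(-6)*31 + Y(w(1)) = (-16 - 6)*31 - 5/8 = -22*31 - 5*⅛ = -682 - 5/8 = -5461/8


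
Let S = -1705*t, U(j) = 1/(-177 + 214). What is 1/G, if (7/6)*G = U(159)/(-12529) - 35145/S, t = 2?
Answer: 100595341/888669255 ≈ 0.11320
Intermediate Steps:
U(j) = 1/37
S = -3410 (S = -1705*2 = -3410)
G = 888669255/100595341 (G = 6*((1/37)/(-12529) - 35145/(-3410))/7 = 6*((1/37)*(-1/12529) - 35145*(-1/3410))/7 = 6*(-1/463573 + 639/62)/7 = (6/7)*(296223085/28741526) = 888669255/100595341 ≈ 8.8341)
1/G = 1/(888669255/100595341) = 100595341/888669255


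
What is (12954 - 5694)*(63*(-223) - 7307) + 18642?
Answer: -155025918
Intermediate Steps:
(12954 - 5694)*(63*(-223) - 7307) + 18642 = 7260*(-14049 - 7307) + 18642 = 7260*(-21356) + 18642 = -155044560 + 18642 = -155025918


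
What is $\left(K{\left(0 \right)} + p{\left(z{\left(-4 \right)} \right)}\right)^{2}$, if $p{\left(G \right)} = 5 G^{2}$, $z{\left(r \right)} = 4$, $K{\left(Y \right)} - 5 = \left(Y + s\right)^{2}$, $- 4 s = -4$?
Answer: $7396$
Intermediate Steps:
$s = 1$ ($s = \left(- \frac{1}{4}\right) \left(-4\right) = 1$)
$K{\left(Y \right)} = 5 + \left(1 + Y\right)^{2}$ ($K{\left(Y \right)} = 5 + \left(Y + 1\right)^{2} = 5 + \left(1 + Y\right)^{2}$)
$\left(K{\left(0 \right)} + p{\left(z{\left(-4 \right)} \right)}\right)^{2} = \left(\left(5 + \left(1 + 0\right)^{2}\right) + 5 \cdot 4^{2}\right)^{2} = \left(\left(5 + 1^{2}\right) + 5 \cdot 16\right)^{2} = \left(\left(5 + 1\right) + 80\right)^{2} = \left(6 + 80\right)^{2} = 86^{2} = 7396$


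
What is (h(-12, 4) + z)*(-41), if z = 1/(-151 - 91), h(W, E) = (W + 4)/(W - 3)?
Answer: -78761/3630 ≈ -21.697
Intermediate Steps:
h(W, E) = (4 + W)/(-3 + W)
z = -1/242 (z = 1/(-242) = -1/242 ≈ -0.0041322)
(h(-12, 4) + z)*(-41) = ((4 - 12)/(-3 - 12) - 1/242)*(-41) = (-8/(-15) - 1/242)*(-41) = (-1/15*(-8) - 1/242)*(-41) = (8/15 - 1/242)*(-41) = (1921/3630)*(-41) = -78761/3630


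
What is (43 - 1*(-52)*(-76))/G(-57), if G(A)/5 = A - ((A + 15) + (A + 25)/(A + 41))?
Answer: 3909/85 ≈ 45.988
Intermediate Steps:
G(A) = -75 - 5*(25 + A)/(41 + A) (G(A) = 5*(A - ((A + 15) + (A + 25)/(A + 41))) = 5*(A - ((15 + A) + (25 + A)/(41 + A))) = 5*(A - (15 + A + (25 + A)/(41 + A))) = 5*(A + (-15 - A - (25 + A)/(41 + A))) = 5*(-15 - (25 + A)/(41 + A)) = -75 - 5*(25 + A)/(41 + A))
(43 - 1*(-52)*(-76))/G(-57) = (43 - 1*(-52)*(-76))/((80*(-40 - 1*(-57))/(41 - 57))) = (43 + 52*(-76))/((80*(-40 + 57)/(-16))) = (43 - 3952)/((80*(-1/16)*17)) = -3909/(-85) = -3909*(-1/85) = 3909/85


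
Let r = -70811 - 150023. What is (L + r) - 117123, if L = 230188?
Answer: -107769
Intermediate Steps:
r = -220834
(L + r) - 117123 = (230188 - 220834) - 117123 = 9354 - 117123 = -107769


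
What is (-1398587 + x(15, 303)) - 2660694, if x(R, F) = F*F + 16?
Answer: -3967456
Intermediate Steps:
x(R, F) = 16 + F**2 (x(R, F) = F**2 + 16 = 16 + F**2)
(-1398587 + x(15, 303)) - 2660694 = (-1398587 + (16 + 303**2)) - 2660694 = (-1398587 + (16 + 91809)) - 2660694 = (-1398587 + 91825) - 2660694 = -1306762 - 2660694 = -3967456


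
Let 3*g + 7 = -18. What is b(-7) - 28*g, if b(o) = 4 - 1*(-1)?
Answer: 715/3 ≈ 238.33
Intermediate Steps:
b(o) = 5 (b(o) = 4 + 1 = 5)
g = -25/3 (g = -7/3 + (⅓)*(-18) = -7/3 - 6 = -25/3 ≈ -8.3333)
b(-7) - 28*g = 5 - 28*(-25/3) = 5 + 700/3 = 715/3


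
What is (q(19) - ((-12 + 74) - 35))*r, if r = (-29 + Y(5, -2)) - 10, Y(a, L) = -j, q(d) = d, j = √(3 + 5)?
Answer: 312 + 16*√2 ≈ 334.63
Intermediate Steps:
j = 2*√2 (j = √8 = 2*√2 ≈ 2.8284)
Y(a, L) = -2*√2
r = -39 - 2*√2 (r = (-29 - 2*√2) - 10 = -39 - 2*√2 ≈ -41.828)
(q(19) - ((-12 + 74) - 35))*r = (19 - ((-12 + 74) - 35))*(-39 - 2*√2) = (19 - (62 - 35))*(-39 - 2*√2) = (19 - 1*27)*(-39 - 2*√2) = (19 - 27)*(-39 - 2*√2) = -8*(-39 - 2*√2) = 312 + 16*√2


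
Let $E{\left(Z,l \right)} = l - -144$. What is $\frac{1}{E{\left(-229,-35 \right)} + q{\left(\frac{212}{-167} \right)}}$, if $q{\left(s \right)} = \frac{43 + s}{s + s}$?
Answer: $\frac{424}{39247} \approx 0.010803$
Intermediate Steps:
$E{\left(Z,l \right)} = 144 + l$ ($E{\left(Z,l \right)} = l + 144 = 144 + l$)
$q{\left(s \right)} = \frac{43 + s}{2 s}$
$\frac{1}{E{\left(-229,-35 \right)} + q{\left(\frac{212}{-167} \right)}} = \frac{1}{\left(144 - 35\right) + \frac{43 + \frac{212}{-167}}{2 \frac{212}{-167}}} = \frac{1}{109 + \frac{43 + 212 \left(- \frac{1}{167}\right)}{2 \cdot 212 \left(- \frac{1}{167}\right)}} = \frac{1}{109 + \frac{43 - \frac{212}{167}}{2 \left(- \frac{212}{167}\right)}} = \frac{1}{109 + \frac{1}{2} \left(- \frac{167}{212}\right) \frac{6969}{167}} = \frac{1}{109 - \frac{6969}{424}} = \frac{1}{\frac{39247}{424}} = \frac{424}{39247}$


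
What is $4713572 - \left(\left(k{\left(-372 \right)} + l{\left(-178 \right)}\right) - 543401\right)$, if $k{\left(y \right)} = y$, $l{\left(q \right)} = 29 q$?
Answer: $5262507$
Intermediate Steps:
$4713572 - \left(\left(k{\left(-372 \right)} + l{\left(-178 \right)}\right) - 543401\right) = 4713572 - \left(\left(-372 + 29 \left(-178\right)\right) - 543401\right) = 4713572 - \left(\left(-372 - 5162\right) - 543401\right) = 4713572 - \left(-5534 - 543401\right) = 4713572 - -548935 = 4713572 + 548935 = 5262507$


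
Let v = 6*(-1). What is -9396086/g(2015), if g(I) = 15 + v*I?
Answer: 1342298/1725 ≈ 778.14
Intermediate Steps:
v = -6
g(I) = 15 - 6*I
-9396086/g(2015) = -9396086/(15 - 6*2015) = -9396086/(15 - 12090) = -9396086/(-12075) = -9396086*(-1/12075) = 1342298/1725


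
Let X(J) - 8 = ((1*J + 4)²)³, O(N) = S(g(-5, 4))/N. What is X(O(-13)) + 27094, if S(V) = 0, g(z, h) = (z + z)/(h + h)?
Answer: 31198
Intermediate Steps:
g(z, h) = z/h (g(z, h) = (2*z)/((2*h)) = (2*z)*(1/(2*h)) = z/h)
O(N) = 0 (O(N) = 0/N = 0)
X(J) = 8 + (4 + J)⁶ (X(J) = 8 + ((1*J + 4)²)³ = 8 + ((J + 4)²)³ = 8 + ((4 + J)²)³ = 8 + (4 + J)⁶)
X(O(-13)) + 27094 = (8 + (4 + 0)⁶) + 27094 = (8 + 4⁶) + 27094 = (8 + 4096) + 27094 = 4104 + 27094 = 31198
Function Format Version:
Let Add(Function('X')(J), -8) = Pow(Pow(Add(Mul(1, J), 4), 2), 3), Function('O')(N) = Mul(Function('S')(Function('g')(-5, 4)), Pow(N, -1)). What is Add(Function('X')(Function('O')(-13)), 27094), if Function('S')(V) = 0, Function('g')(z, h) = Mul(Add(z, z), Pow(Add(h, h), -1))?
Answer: 31198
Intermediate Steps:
Function('g')(z, h) = Mul(z, Pow(h, -1)) (Function('g')(z, h) = Mul(Mul(2, z), Pow(Mul(2, h), -1)) = Mul(Mul(2, z), Mul(Rational(1, 2), Pow(h, -1))) = Mul(z, Pow(h, -1)))
Function('O')(N) = 0 (Function('O')(N) = Mul(0, Pow(N, -1)) = 0)
Function('X')(J) = Add(8, Pow(Add(4, J), 6)) (Function('X')(J) = Add(8, Pow(Pow(Add(Mul(1, J), 4), 2), 3)) = Add(8, Pow(Pow(Add(J, 4), 2), 3)) = Add(8, Pow(Pow(Add(4, J), 2), 3)) = Add(8, Pow(Add(4, J), 6)))
Add(Function('X')(Function('O')(-13)), 27094) = Add(Add(8, Pow(Add(4, 0), 6)), 27094) = Add(Add(8, Pow(4, 6)), 27094) = Add(Add(8, 4096), 27094) = Add(4104, 27094) = 31198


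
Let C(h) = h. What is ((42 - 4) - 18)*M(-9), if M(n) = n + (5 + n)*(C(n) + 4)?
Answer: 220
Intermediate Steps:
M(n) = n + (4 + n)*(5 + n) (M(n) = n + (5 + n)*(n + 4) = n + (5 + n)*(4 + n) = n + (4 + n)*(5 + n))
((42 - 4) - 18)*M(-9) = ((42 - 4) - 18)*(20 + (-9)² + 10*(-9)) = (38 - 18)*(20 + 81 - 90) = 20*11 = 220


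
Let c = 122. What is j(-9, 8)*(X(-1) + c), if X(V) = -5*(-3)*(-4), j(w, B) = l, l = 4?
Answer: 248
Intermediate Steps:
j(w, B) = 4
X(V) = -60 (X(V) = 15*(-4) = -60)
j(-9, 8)*(X(-1) + c) = 4*(-60 + 122) = 4*62 = 248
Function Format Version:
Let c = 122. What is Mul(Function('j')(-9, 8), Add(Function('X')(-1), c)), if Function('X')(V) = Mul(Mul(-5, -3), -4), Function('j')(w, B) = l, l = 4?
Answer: 248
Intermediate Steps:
Function('j')(w, B) = 4
Function('X')(V) = -60 (Function('X')(V) = Mul(15, -4) = -60)
Mul(Function('j')(-9, 8), Add(Function('X')(-1), c)) = Mul(4, Add(-60, 122)) = Mul(4, 62) = 248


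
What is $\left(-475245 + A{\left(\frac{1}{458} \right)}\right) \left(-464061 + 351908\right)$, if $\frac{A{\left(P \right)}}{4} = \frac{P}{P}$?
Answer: $53299703873$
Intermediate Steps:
$A{\left(P \right)} = 4$ ($A{\left(P \right)} = 4 \frac{P}{P} = 4 \cdot 1 = 4$)
$\left(-475245 + A{\left(\frac{1}{458} \right)}\right) \left(-464061 + 351908\right) = \left(-475245 + 4\right) \left(-464061 + 351908\right) = \left(-475241\right) \left(-112153\right) = 53299703873$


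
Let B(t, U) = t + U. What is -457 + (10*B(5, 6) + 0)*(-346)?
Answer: -38517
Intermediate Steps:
B(t, U) = U + t
-457 + (10*B(5, 6) + 0)*(-346) = -457 + (10*(6 + 5) + 0)*(-346) = -457 + (10*11 + 0)*(-346) = -457 + (110 + 0)*(-346) = -457 + 110*(-346) = -457 - 38060 = -38517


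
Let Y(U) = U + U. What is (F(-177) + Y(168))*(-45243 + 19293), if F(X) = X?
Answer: -4126050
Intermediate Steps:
Y(U) = 2*U
(F(-177) + Y(168))*(-45243 + 19293) = (-177 + 2*168)*(-45243 + 19293) = (-177 + 336)*(-25950) = 159*(-25950) = -4126050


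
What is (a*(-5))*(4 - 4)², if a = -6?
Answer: 0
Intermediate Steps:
(a*(-5))*(4 - 4)² = (-6*(-5))*(4 - 4)² = 30*0² = 30*0 = 0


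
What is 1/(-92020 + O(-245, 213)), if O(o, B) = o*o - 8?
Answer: -1/32003 ≈ -3.1247e-5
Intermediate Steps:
O(o, B) = -8 + o**2 (O(o, B) = o**2 - 8 = -8 + o**2)
1/(-92020 + O(-245, 213)) = 1/(-92020 + (-8 + (-245)**2)) = 1/(-92020 + (-8 + 60025)) = 1/(-92020 + 60017) = 1/(-32003) = -1/32003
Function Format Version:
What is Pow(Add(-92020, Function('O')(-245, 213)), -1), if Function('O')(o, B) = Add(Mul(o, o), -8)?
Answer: Rational(-1, 32003) ≈ -3.1247e-5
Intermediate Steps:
Function('O')(o, B) = Add(-8, Pow(o, 2)) (Function('O')(o, B) = Add(Pow(o, 2), -8) = Add(-8, Pow(o, 2)))
Pow(Add(-92020, Function('O')(-245, 213)), -1) = Pow(Add(-92020, Add(-8, Pow(-245, 2))), -1) = Pow(Add(-92020, Add(-8, 60025)), -1) = Pow(Add(-92020, 60017), -1) = Pow(-32003, -1) = Rational(-1, 32003)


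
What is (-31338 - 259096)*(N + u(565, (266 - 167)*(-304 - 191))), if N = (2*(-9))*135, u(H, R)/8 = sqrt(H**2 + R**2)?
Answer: 705754620 - 11617360*sqrt(96072370) ≈ -1.1316e+11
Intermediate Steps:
u(H, R) = 8*sqrt(H**2 + R**2)
N = -2430 (N = -18*135 = -2430)
(-31338 - 259096)*(N + u(565, (266 - 167)*(-304 - 191))) = (-31338 - 259096)*(-2430 + 8*sqrt(565**2 + ((266 - 167)*(-304 - 191))**2)) = -290434*(-2430 + 8*sqrt(319225 + (99*(-495))**2)) = -290434*(-2430 + 8*sqrt(319225 + (-49005)**2)) = -290434*(-2430 + 8*sqrt(319225 + 2401490025)) = -290434*(-2430 + 8*sqrt(2401809250)) = -290434*(-2430 + 8*(5*sqrt(96072370))) = -290434*(-2430 + 40*sqrt(96072370)) = 705754620 - 11617360*sqrt(96072370)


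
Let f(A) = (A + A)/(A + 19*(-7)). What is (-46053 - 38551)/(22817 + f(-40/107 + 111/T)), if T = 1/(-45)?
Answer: -23212630272/6260789161 ≈ -3.7076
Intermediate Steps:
T = -1/45 ≈ -0.022222
f(A) = 2*A/(-133 + A) (f(A) = (2*A)/(A - 133) = (2*A)/(-133 + A) = 2*A/(-133 + A))
(-46053 - 38551)/(22817 + f(-40/107 + 111/T)) = (-46053 - 38551)/(22817 + 2*(-40/107 + 111/(-1/45))/(-133 + (-40/107 + 111/(-1/45)))) = -84604/(22817 + 2*(-40*1/107 + 111*(-45))/(-133 + (-40*1/107 + 111*(-45)))) = -84604/(22817 + 2*(-40/107 - 4995)/(-133 + (-40/107 - 4995))) = -84604/(22817 + 2*(-534505/107)/(-133 - 534505/107)) = -84604/(22817 + 2*(-534505/107)/(-548736/107)) = -84604/(22817 + 2*(-534505/107)*(-107/548736)) = -84604/(22817 + 534505/274368) = -84604/6260789161/274368 = -84604*274368/6260789161 = -23212630272/6260789161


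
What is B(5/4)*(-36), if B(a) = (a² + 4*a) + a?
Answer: -1125/4 ≈ -281.25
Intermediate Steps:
B(a) = a² + 5*a
B(5/4)*(-36) = ((5/4)*(5 + 5/4))*(-36) = ((5*(¼))*(5 + 5*(¼)))*(-36) = (5*(5 + 5/4)/4)*(-36) = ((5/4)*(25/4))*(-36) = (125/16)*(-36) = -1125/4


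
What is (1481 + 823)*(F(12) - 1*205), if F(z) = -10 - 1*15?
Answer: -529920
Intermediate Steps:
F(z) = -25 (F(z) = -10 - 15 = -25)
(1481 + 823)*(F(12) - 1*205) = (1481 + 823)*(-25 - 1*205) = 2304*(-25 - 205) = 2304*(-230) = -529920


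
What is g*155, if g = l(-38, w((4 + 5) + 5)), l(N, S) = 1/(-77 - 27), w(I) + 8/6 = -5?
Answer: -155/104 ≈ -1.4904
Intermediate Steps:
w(I) = -19/3 (w(I) = -4/3 - 5 = -19/3)
l(N, S) = -1/104 (l(N, S) = 1/(-104) = -1/104)
g = -1/104 ≈ -0.0096154
g*155 = -1/104*155 = -155/104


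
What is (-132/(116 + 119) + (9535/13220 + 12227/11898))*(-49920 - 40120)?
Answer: -29888431346/279603 ≈ -1.0690e+5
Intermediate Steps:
(-132/(116 + 119) + (9535/13220 + 12227/11898))*(-49920 - 40120) = (-132/235 + (9535*(1/13220) + 12227*(1/11898)))*(-90040) = (-132*1/235 + (1907/2644 + 12227/11898))*(-90040) = (-132/235 + 41617/23796)*(-90040) = (6638923/5592060)*(-90040) = -29888431346/279603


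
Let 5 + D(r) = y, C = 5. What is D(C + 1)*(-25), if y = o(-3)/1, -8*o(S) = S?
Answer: 925/8 ≈ 115.63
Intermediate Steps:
o(S) = -S/8
y = 3/8 (y = -⅛*(-3)/1 = (3/8)*1 = 3/8 ≈ 0.37500)
D(r) = -37/8 (D(r) = -5 + 3/8 = -37/8)
D(C + 1)*(-25) = -37/8*(-25) = 925/8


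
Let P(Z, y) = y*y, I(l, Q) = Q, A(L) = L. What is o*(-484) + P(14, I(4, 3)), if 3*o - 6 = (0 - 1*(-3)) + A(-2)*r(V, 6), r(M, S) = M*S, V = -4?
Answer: -9187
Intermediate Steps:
o = 19 (o = 2 + ((0 - 1*(-3)) - (-8)*6)/3 = 2 + ((0 + 3) - 2*(-24))/3 = 2 + (3 + 48)/3 = 2 + (⅓)*51 = 2 + 17 = 19)
P(Z, y) = y²
o*(-484) + P(14, I(4, 3)) = 19*(-484) + 3² = -9196 + 9 = -9187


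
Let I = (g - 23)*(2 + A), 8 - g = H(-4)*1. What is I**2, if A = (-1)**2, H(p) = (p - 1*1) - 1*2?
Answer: 576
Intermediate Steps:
H(p) = -3 + p (H(p) = (p - 1) - 2 = (-1 + p) - 2 = -3 + p)
A = 1
g = 15 (g = 8 - (-3 - 4) = 8 - (-7) = 8 - 1*(-7) = 8 + 7 = 15)
I = -24 (I = (15 - 23)*(2 + 1) = -8*3 = -24)
I**2 = (-24)**2 = 576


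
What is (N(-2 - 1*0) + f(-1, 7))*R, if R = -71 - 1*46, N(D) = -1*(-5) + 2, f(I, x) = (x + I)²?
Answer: -5031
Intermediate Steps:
f(I, x) = (I + x)²
N(D) = 7 (N(D) = 5 + 2 = 7)
R = -117 (R = -71 - 46 = -117)
(N(-2 - 1*0) + f(-1, 7))*R = (7 + (-1 + 7)²)*(-117) = (7 + 6²)*(-117) = (7 + 36)*(-117) = 43*(-117) = -5031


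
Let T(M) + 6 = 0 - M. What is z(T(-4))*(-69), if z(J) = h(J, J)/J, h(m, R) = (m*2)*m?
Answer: 276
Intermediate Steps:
T(M) = -6 - M (T(M) = -6 + (0 - M) = -6 - M)
h(m, R) = 2*m² (h(m, R) = (2*m)*m = 2*m²)
z(J) = 2*J (z(J) = (2*J²)/J = 2*J)
z(T(-4))*(-69) = (2*(-6 - 1*(-4)))*(-69) = (2*(-6 + 4))*(-69) = (2*(-2))*(-69) = -4*(-69) = 276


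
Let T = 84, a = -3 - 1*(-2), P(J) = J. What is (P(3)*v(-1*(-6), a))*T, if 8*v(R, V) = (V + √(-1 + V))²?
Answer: 63*(1 - I*√2)²/2 ≈ -31.5 - 89.095*I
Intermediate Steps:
a = -1 (a = -3 + 2 = -1)
v(R, V) = (V + √(-1 + V))²/8
(P(3)*v(-1*(-6), a))*T = (3*((-1 + √(-1 - 1))²/8))*84 = (3*((-1 + √(-2))²/8))*84 = (3*((-1 + I*√2)²/8))*84 = (3*(-1 + I*√2)²/8)*84 = 63*(-1 + I*√2)²/2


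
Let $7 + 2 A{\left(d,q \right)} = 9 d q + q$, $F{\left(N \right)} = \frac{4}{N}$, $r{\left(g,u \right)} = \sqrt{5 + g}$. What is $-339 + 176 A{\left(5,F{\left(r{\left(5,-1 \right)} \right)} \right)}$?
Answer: $-955 + \frac{8096 \sqrt{10}}{5} \approx 4165.4$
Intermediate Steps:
$A{\left(d,q \right)} = - \frac{7}{2} + \frac{q}{2} + \frac{9 d q}{2}$ ($A{\left(d,q \right)} = - \frac{7}{2} + \frac{9 d q + q}{2} = - \frac{7}{2} + \frac{q + 9 d q}{2} = - \frac{7}{2} + \left(\frac{q}{2} + \frac{9 d q}{2}\right) = - \frac{7}{2} + \frac{q}{2} + \frac{9 d q}{2}$)
$-339 + 176 A{\left(5,F{\left(r{\left(5,-1 \right)} \right)} \right)} = -339 + 176 \left(- \frac{7}{2} + \frac{4 \frac{1}{\sqrt{5 + 5}}}{2} + \frac{9}{2} \cdot 5 \frac{4}{\sqrt{5 + 5}}\right) = -339 + 176 \left(- \frac{7}{2} + \frac{4 \frac{1}{\sqrt{10}}}{2} + \frac{9}{2} \cdot 5 \frac{4}{\sqrt{10}}\right) = -339 + 176 \left(- \frac{7}{2} + \frac{4 \frac{\sqrt{10}}{10}}{2} + \frac{9}{2} \cdot 5 \cdot 4 \frac{\sqrt{10}}{10}\right) = -339 + 176 \left(- \frac{7}{2} + \frac{\frac{2}{5} \sqrt{10}}{2} + \frac{9}{2} \cdot 5 \frac{2 \sqrt{10}}{5}\right) = -339 + 176 \left(- \frac{7}{2} + \frac{\sqrt{10}}{5} + 9 \sqrt{10}\right) = -339 + 176 \left(- \frac{7}{2} + \frac{46 \sqrt{10}}{5}\right) = -339 - \left(616 - \frac{8096 \sqrt{10}}{5}\right) = -955 + \frac{8096 \sqrt{10}}{5}$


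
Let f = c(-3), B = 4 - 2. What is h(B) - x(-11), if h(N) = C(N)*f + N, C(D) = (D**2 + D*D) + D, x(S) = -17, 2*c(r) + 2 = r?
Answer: -6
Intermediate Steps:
c(r) = -1 + r/2
B = 2
f = -5/2 (f = -1 + (1/2)*(-3) = -1 - 3/2 = -5/2 ≈ -2.5000)
C(D) = D + 2*D**2 (C(D) = (D**2 + D**2) + D = 2*D**2 + D = D + 2*D**2)
h(N) = N - 5*N*(1 + 2*N)/2 (h(N) = (N*(1 + 2*N))*(-5/2) + N = -5*N*(1 + 2*N)/2 + N = N - 5*N*(1 + 2*N)/2)
h(B) - x(-11) = (1/2)*2*(-3 - 10*2) - 1*(-17) = (1/2)*2*(-3 - 20) + 17 = (1/2)*2*(-23) + 17 = -23 + 17 = -6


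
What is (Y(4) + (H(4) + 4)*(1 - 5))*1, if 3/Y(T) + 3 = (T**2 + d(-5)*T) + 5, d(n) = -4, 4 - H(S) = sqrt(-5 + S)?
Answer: -61/2 + 4*I ≈ -30.5 + 4.0*I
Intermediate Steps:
H(S) = 4 - sqrt(-5 + S)
Y(T) = 3/(2 + T**2 - 4*T) (Y(T) = 3/(-3 + ((T**2 - 4*T) + 5)) = 3/(-3 + (5 + T**2 - 4*T)) = 3/(2 + T**2 - 4*T))
(Y(4) + (H(4) + 4)*(1 - 5))*1 = (3/(2 + 4**2 - 4*4) + ((4 - sqrt(-5 + 4)) + 4)*(1 - 5))*1 = (3/(2 + 16 - 16) + ((4 - sqrt(-1)) + 4)*(-4))*1 = (3/2 + ((4 - I) + 4)*(-4))*1 = (3*(1/2) + (8 - I)*(-4))*1 = (3/2 + (-32 + 4*I))*1 = (-61/2 + 4*I)*1 = -61/2 + 4*I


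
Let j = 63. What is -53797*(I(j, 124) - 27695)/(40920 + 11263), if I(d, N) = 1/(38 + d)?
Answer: 150480645618/5270483 ≈ 28552.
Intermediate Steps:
-53797*(I(j, 124) - 27695)/(40920 + 11263) = -53797*(1/(38 + 63) - 27695)/(40920 + 11263) = -53797/(52183/(1/101 - 27695)) = -53797/(52183/(-2797194/101)) = -53797/(52183*(-101/2797194)) = -53797/(-5270483/2797194) = -53797*(-2797194/5270483) = 150480645618/5270483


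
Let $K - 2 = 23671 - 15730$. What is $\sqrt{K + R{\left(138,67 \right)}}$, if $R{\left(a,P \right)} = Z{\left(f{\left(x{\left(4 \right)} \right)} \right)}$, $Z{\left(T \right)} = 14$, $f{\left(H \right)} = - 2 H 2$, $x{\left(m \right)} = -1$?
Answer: $\sqrt{7957} \approx 89.202$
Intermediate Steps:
$f{\left(H \right)} = - 4 H$
$R{\left(a,P \right)} = 14$
$K = 7943$ ($K = 2 + \left(23671 - 15730\right) = 2 + 7941 = 7943$)
$\sqrt{K + R{\left(138,67 \right)}} = \sqrt{7943 + 14} = \sqrt{7957}$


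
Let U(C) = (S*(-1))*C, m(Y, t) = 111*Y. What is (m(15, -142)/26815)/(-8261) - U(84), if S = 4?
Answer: 14886057315/44303743 ≈ 336.00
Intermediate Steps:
U(C) = -4*C (U(C) = (4*(-1))*C = -4*C)
(m(15, -142)/26815)/(-8261) - U(84) = ((111*15)/26815)/(-8261) - (-4)*84 = (1665*(1/26815))*(-1/8261) - 1*(-336) = (333/5363)*(-1/8261) + 336 = -333/44303743 + 336 = 14886057315/44303743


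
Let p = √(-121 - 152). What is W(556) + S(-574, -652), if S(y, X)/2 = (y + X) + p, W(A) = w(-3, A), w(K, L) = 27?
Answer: -2425 + 2*I*√273 ≈ -2425.0 + 33.045*I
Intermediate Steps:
p = I*√273 (p = √(-273) = I*√273 ≈ 16.523*I)
W(A) = 27
S(y, X) = 2*X + 2*y + 2*I*√273 (S(y, X) = 2*((y + X) + I*√273) = 2*((X + y) + I*√273) = 2*(X + y + I*√273) = 2*X + 2*y + 2*I*√273)
W(556) + S(-574, -652) = 27 + (2*(-652) + 2*(-574) + 2*I*√273) = 27 + (-1304 - 1148 + 2*I*√273) = 27 + (-2452 + 2*I*√273) = -2425 + 2*I*√273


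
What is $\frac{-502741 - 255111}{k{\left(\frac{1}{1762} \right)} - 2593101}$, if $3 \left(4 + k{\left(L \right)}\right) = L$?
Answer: $\frac{4006005672}{13707153029} \approx 0.29226$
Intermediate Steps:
$k{\left(L \right)} = -4 + \frac{L}{3}$
$\frac{-502741 - 255111}{k{\left(\frac{1}{1762} \right)} - 2593101} = \frac{-502741 - 255111}{\left(-4 + \frac{1}{3 \cdot 1762}\right) - 2593101} = - \frac{757852}{\left(-4 + \frac{1}{3} \cdot \frac{1}{1762}\right) - 2593101} = - \frac{757852}{\left(-4 + \frac{1}{5286}\right) - 2593101} = - \frac{757852}{- \frac{21143}{5286} - 2593101} = - \frac{757852}{- \frac{13707153029}{5286}} = \left(-757852\right) \left(- \frac{5286}{13707153029}\right) = \frac{4006005672}{13707153029}$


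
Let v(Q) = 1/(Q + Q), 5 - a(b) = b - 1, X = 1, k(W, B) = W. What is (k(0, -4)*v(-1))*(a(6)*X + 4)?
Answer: 0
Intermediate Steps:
a(b) = 6 - b (a(b) = 5 - (b - 1) = 5 - (-1 + b) = 5 + (1 - b) = 6 - b)
v(Q) = 1/(2*Q)
(k(0, -4)*v(-1))*(a(6)*X + 4) = (0*((1/2)/(-1)))*((6 - 1*6)*1 + 4) = (0*((1/2)*(-1)))*((6 - 6)*1 + 4) = (0*(-1/2))*(0*1 + 4) = 0*(0 + 4) = 0*4 = 0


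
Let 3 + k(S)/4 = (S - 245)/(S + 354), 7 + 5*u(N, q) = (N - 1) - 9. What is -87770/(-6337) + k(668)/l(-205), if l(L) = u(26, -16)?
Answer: 78722440/9714621 ≈ 8.1035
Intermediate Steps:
u(N, q) = -17/5 + N/5 (u(N, q) = -7/5 + ((N - 1) - 9)/5 = -7/5 + ((-1 + N) - 9)/5 = -7/5 + (-10 + N)/5 = -7/5 + (-2 + N/5) = -17/5 + N/5)
k(S) = -12 + 4*(-245 + S)/(354 + S) (k(S) = -12 + 4*((S - 245)/(S + 354)) = -12 + 4*((-245 + S)/(354 + S)) = -12 + 4*(-245 + S)/(354 + S))
l(L) = 9/5 (l(L) = -17/5 + (⅕)*26 = -17/5 + 26/5 = 9/5)
-87770/(-6337) + k(668)/l(-205) = -87770/(-6337) + (4*(-1307 - 2*668)/(354 + 668))/(9/5) = -87770*(-1/6337) + (4*(-1307 - 1336)/1022)*(5/9) = 87770/6337 + (4*(1/1022)*(-2643))*(5/9) = 87770/6337 - 5286/511*5/9 = 87770/6337 - 8810/1533 = 78722440/9714621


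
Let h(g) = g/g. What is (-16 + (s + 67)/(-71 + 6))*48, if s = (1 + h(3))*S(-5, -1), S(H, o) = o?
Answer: -816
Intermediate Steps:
h(g) = 1
s = -2 (s = (1 + 1)*(-1) = 2*(-1) = -2)
(-16 + (s + 67)/(-71 + 6))*48 = (-16 + (-2 + 67)/(-71 + 6))*48 = (-16 + 65/(-65))*48 = (-16 + 65*(-1/65))*48 = (-16 - 1)*48 = -17*48 = -816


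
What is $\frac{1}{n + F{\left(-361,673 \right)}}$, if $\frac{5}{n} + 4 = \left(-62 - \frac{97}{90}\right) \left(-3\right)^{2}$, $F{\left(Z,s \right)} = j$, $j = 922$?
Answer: $\frac{5717}{5271024} \approx 0.0010846$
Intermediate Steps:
$F{\left(Z,s \right)} = 922$
$n = - \frac{50}{5717}$ ($n = \frac{5}{-4 + \left(-62 - \frac{97}{90}\right) \left(-3\right)^{2}} = \frac{5}{-4 + \left(-62 - \frac{97}{90}\right) 9} = \frac{5}{-4 - \frac{5677}{10}} = \frac{5}{- \frac{5717}{10}} = 5 \left(- \frac{10}{5717}\right) = - \frac{50}{5717} \approx -0.0087458$)
$\frac{1}{n + F{\left(-361,673 \right)}} = \frac{1}{- \frac{50}{5717} + 922} = \frac{1}{\frac{5271024}{5717}} = \frac{5717}{5271024}$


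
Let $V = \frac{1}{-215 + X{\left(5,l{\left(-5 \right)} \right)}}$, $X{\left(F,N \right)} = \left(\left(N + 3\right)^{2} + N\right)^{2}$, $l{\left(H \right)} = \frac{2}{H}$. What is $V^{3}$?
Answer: $- \frac{244140625}{1298382332202584} \approx -1.8803 \cdot 10^{-7}$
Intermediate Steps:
$X{\left(F,N \right)} = \left(N + \left(3 + N\right)^{2}\right)^{2}$ ($X{\left(F,N \right)} = \left(\left(3 + N\right)^{2} + N\right)^{2} = \left(N + \left(3 + N\right)^{2}\right)^{2}$)
$V = - \frac{625}{109094}$ ($V = \frac{1}{-215 + \left(\frac{2}{-5} + \left(3 + \frac{2}{-5}\right)^{2}\right)^{2}} = \frac{1}{-215 + \left(2 \left(- \frac{1}{5}\right) + \left(3 + 2 \left(- \frac{1}{5}\right)\right)^{2}\right)^{2}} = \frac{1}{-215 + \left(- \frac{2}{5} + \left(3 - \frac{2}{5}\right)^{2}\right)^{2}} = \frac{1}{-215 + \left(- \frac{2}{5} + \left(\frac{13}{5}\right)^{2}\right)^{2}} = \frac{1}{-215 + \left(- \frac{2}{5} + \frac{169}{25}\right)^{2}} = \frac{1}{-215 + \left(\frac{159}{25}\right)^{2}} = \frac{1}{-215 + \frac{25281}{625}} = \frac{1}{- \frac{109094}{625}} = - \frac{625}{109094} \approx -0.005729$)
$V^{3} = \left(- \frac{625}{109094}\right)^{3} = - \frac{244140625}{1298382332202584}$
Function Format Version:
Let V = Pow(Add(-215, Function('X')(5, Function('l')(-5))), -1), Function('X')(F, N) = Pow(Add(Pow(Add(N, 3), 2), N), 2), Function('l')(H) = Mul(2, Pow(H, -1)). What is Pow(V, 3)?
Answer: Rational(-244140625, 1298382332202584) ≈ -1.8803e-7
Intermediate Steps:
Function('X')(F, N) = Pow(Add(N, Pow(Add(3, N), 2)), 2) (Function('X')(F, N) = Pow(Add(Pow(Add(3, N), 2), N), 2) = Pow(Add(N, Pow(Add(3, N), 2)), 2))
V = Rational(-625, 109094) (V = Pow(Add(-215, Pow(Add(Mul(2, Pow(-5, -1)), Pow(Add(3, Mul(2, Pow(-5, -1))), 2)), 2)), -1) = Pow(Add(-215, Pow(Add(Mul(2, Rational(-1, 5)), Pow(Add(3, Mul(2, Rational(-1, 5))), 2)), 2)), -1) = Pow(Add(-215, Pow(Add(Rational(-2, 5), Pow(Add(3, Rational(-2, 5)), 2)), 2)), -1) = Pow(Add(-215, Pow(Add(Rational(-2, 5), Pow(Rational(13, 5), 2)), 2)), -1) = Pow(Add(-215, Pow(Add(Rational(-2, 5), Rational(169, 25)), 2)), -1) = Pow(Add(-215, Pow(Rational(159, 25), 2)), -1) = Pow(Add(-215, Rational(25281, 625)), -1) = Pow(Rational(-109094, 625), -1) = Rational(-625, 109094) ≈ -0.0057290)
Pow(V, 3) = Pow(Rational(-625, 109094), 3) = Rational(-244140625, 1298382332202584)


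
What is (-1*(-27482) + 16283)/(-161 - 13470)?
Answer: -43765/13631 ≈ -3.2107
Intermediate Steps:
(-1*(-27482) + 16283)/(-161 - 13470) = (27482 + 16283)/(-13631) = 43765*(-1/13631) = -43765/13631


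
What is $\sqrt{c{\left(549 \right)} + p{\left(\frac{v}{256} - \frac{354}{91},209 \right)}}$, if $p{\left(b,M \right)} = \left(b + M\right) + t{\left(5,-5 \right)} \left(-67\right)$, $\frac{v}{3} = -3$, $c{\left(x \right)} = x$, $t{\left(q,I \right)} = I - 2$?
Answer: $\frac{3 \sqrt{288093351}}{1456} \approx 34.972$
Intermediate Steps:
$t{\left(q,I \right)} = -2 + I$ ($t{\left(q,I \right)} = I - 2 = -2 + I$)
$v = -9$ ($v = 3 \left(-3\right) = -9$)
$p{\left(b,M \right)} = 469 + M + b$ ($p{\left(b,M \right)} = \left(b + M\right) + \left(-2 - 5\right) \left(-67\right) = \left(M + b\right) - -469 = \left(M + b\right) + 469 = 469 + M + b$)
$\sqrt{c{\left(549 \right)} + p{\left(\frac{v}{256} - \frac{354}{91},209 \right)}} = \sqrt{549 + \left(469 + 209 - \left(\frac{9}{256} + \frac{354}{91}\right)\right)} = \sqrt{549 + \left(469 + 209 - \frac{91443}{23296}\right)} = \sqrt{549 + \frac{15703245}{23296}} = \sqrt{\frac{28492749}{23296}} = \frac{3 \sqrt{288093351}}{1456}$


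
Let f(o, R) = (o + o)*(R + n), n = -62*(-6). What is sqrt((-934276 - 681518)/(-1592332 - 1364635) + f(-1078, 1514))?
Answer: I*sqrt(35553580361115580426)/2956967 ≈ 2016.5*I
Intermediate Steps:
n = 372
f(o, R) = 2*o*(372 + R) (f(o, R) = (o + o)*(R + 372) = (2*o)*(372 + R) = 2*o*(372 + R))
sqrt((-934276 - 681518)/(-1592332 - 1364635) + f(-1078, 1514)) = sqrt((-934276 - 681518)/(-1592332 - 1364635) + 2*(-1078)*(372 + 1514)) = sqrt(-1615794/(-2956967) + 2*(-1078)*1886) = sqrt(-1615794*(-1/2956967) - 4066216) = sqrt(1615794/2956967 - 4066216) = sqrt(-12023664911078/2956967) = I*sqrt(35553580361115580426)/2956967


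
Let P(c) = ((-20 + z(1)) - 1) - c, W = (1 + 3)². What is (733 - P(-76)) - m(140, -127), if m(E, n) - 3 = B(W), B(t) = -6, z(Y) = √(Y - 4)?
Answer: 681 - I*√3 ≈ 681.0 - 1.732*I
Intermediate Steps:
W = 16 (W = 4² = 16)
z(Y) = √(-4 + Y)
m(E, n) = -3 (m(E, n) = 3 - 6 = -3)
P(c) = -21 - c + I*√3 (P(c) = ((-20 + √(-4 + 1)) - 1) - c = ((-20 + √(-3)) - 1) - c = ((-20 + I*√3) - 1) - c = (-21 + I*√3) - c = -21 - c + I*√3)
(733 - P(-76)) - m(140, -127) = (733 - (-21 - 1*(-76) + I*√3)) - 1*(-3) = (733 - (-21 + 76 + I*√3)) + 3 = (733 - (55 + I*√3)) + 3 = (733 + (-55 - I*√3)) + 3 = (678 - I*√3) + 3 = 681 - I*√3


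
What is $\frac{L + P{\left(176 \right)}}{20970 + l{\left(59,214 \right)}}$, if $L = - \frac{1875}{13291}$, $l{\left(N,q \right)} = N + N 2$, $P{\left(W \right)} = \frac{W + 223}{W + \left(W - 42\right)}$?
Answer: $\frac{1573953}{29043360290} \approx 5.4193 \cdot 10^{-5}$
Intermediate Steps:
$P{\left(W \right)} = \frac{223 + W}{-42 + 2 W}$ ($P{\left(W \right)} = \frac{223 + W}{W + \left(-42 + W\right)} = \frac{223 + W}{-42 + 2 W}$)
$l{\left(N,q \right)} = 3 N$ ($l{\left(N,q \right)} = N + 2 N = 3 N$)
$L = - \frac{1875}{13291}$ ($L = \left(-1875\right) \frac{1}{13291} = - \frac{1875}{13291} \approx -0.14107$)
$\frac{L + P{\left(176 \right)}}{20970 + l{\left(59,214 \right)}} = \frac{- \frac{1875}{13291} + \frac{223 + 176}{2 \left(-21 + 176\right)}}{20970 + 3 \cdot 59} = \frac{- \frac{1875}{13291} + \frac{1}{2} \cdot \frac{1}{155} \cdot 399}{20970 + 177} = \frac{- \frac{1875}{13291} + \frac{1}{2} \cdot \frac{1}{155} \cdot 399}{21147} = \left(- \frac{1875}{13291} + \frac{399}{310}\right) \frac{1}{21147} = \frac{4721859}{4120210} \cdot \frac{1}{21147} = \frac{1573953}{29043360290}$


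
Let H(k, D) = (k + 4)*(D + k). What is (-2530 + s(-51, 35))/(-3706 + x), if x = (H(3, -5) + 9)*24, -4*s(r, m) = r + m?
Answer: 1263/1913 ≈ 0.66022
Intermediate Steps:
s(r, m) = -m/4 - r/4 (s(r, m) = -(r + m)/4 = -(m + r)/4 = -m/4 - r/4)
H(k, D) = (4 + k)*(D + k)
x = -120 (x = ((3² + 4*(-5) + 4*3 - 5*3) + 9)*24 = ((9 - 20 + 12 - 15) + 9)*24 = (-14 + 9)*24 = -5*24 = -120)
(-2530 + s(-51, 35))/(-3706 + x) = (-2530 + (-¼*35 - ¼*(-51)))/(-3706 - 120) = (-2530 + (-35/4 + 51/4))/(-3826) = (-2530 + 4)*(-1/3826) = -2526*(-1/3826) = 1263/1913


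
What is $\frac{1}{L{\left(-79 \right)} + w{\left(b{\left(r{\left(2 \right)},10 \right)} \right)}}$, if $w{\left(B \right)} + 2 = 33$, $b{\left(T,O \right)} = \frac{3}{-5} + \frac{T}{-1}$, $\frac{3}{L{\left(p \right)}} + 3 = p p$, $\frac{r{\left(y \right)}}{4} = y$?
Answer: $\frac{6238}{193381} \approx 0.032258$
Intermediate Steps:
$r{\left(y \right)} = 4 y$
$L{\left(p \right)} = \frac{3}{-3 + p^{2}}$ ($L{\left(p \right)} = \frac{3}{-3 + p p} = \frac{3}{-3 + p^{2}}$)
$b{\left(T,O \right)} = - \frac{3}{5} - T$ ($b{\left(T,O \right)} = 3 \left(- \frac{1}{5}\right) + T \left(-1\right) = - \frac{3}{5} - T$)
$w{\left(B \right)} = 31$ ($w{\left(B \right)} = -2 + 33 = 31$)
$\frac{1}{L{\left(-79 \right)} + w{\left(b{\left(r{\left(2 \right)},10 \right)} \right)}} = \frac{1}{\frac{3}{-3 + \left(-79\right)^{2}} + 31} = \frac{1}{\frac{3}{-3 + 6241} + 31} = \frac{1}{\frac{3}{6238} + 31} = \frac{1}{\frac{193381}{6238}} = \frac{6238}{193381}$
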